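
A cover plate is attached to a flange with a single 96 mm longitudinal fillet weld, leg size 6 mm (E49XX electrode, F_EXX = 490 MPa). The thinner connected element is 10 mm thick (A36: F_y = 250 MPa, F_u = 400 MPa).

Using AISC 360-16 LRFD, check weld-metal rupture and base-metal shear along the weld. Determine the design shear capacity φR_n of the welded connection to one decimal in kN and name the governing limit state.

Weld metal: throat = 0.707×6 = 4.242 mm, L = 96 mm. φR_n = 0.75 × 0.6 × 490 × 4.242 × 96 = 89.8 kN.
Base metal shear (10 mm plate): yield φR_n = 1.0×0.6×250×10×96 = 144.0 kN; rupture φR_n = 0.75×0.6×400×10×96 = 172.8 kN; take 144.0 kN (yield).
Governing: min(89.8, 144.0) = 89.8 kN → weld metal.

89.8 kN (weld metal governs)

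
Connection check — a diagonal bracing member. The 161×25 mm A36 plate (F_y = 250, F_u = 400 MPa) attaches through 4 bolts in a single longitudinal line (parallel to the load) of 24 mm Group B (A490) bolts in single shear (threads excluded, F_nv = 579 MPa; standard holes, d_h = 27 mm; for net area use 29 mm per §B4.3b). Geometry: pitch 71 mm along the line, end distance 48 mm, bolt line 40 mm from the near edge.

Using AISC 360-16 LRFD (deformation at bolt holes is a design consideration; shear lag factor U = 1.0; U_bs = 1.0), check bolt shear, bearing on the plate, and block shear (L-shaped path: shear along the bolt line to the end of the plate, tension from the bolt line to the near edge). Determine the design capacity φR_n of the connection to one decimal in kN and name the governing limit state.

Bolt shear: A_b = π(24)²/4 = 452.39 mm². φR_n = 0.75 × 579 × 452.39 × 4 × 1 = 785.8 kN.
Bearing (25 mm plate, F_u = 400 MPa): end bolts L_c = 48 − 27/2 = 34.5, R_n = min(1.2×34.5×25×400, 2.4×24×25×400) = 414 kN/bolt; interior L_c = 71 − 27 = 44, R_n = 528 kN/bolt. φR_n = 0.75 × (1×414 + 3×528) = 1498.5 kN.
Block shear: shear path 1×[48+3×71] = 1×261 mm, A_gv = 6525, A_nv = 1×(261 − 3.5×29)×25 = 3987.5 mm²; tension to near edge: (40 − 0.5×29)×25 = 637.5 mm². R_n = min(0.6×400×3987.5, 0.6×250×6525) + 1.0×400×637.5 = min(957, 978.75) + 255 = 1212 kN. φR_n = 0.75 × 1212 = 909.0 kN.
Governing: min(785.8, 1498.5, 909.0) = 785.8 kN → bolt shear.

785.8 kN (bolt shear governs)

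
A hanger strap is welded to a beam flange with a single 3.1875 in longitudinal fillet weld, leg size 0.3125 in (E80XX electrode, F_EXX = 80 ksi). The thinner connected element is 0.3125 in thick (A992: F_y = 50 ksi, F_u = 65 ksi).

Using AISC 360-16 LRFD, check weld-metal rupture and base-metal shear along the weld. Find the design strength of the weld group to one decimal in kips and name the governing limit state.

Weld metal: throat = 0.707×0.3125 = 0.22094 in, L = 3.1875 in. φR_n = 0.75 × 0.6 × 80 × 0.22094 × 3.1875 = 25.4 kips.
Base metal shear (0.3125 in plate): yield φR_n = 1.0×0.6×50×0.3125×3.1875 = 29.9 kips; rupture φR_n = 0.75×0.6×65×0.3125×3.1875 = 29.1 kips; take 29.1 kips (rupture).
Governing: min(25.4, 29.1) = 25.4 kips → weld metal.

25.4 kips (weld metal governs)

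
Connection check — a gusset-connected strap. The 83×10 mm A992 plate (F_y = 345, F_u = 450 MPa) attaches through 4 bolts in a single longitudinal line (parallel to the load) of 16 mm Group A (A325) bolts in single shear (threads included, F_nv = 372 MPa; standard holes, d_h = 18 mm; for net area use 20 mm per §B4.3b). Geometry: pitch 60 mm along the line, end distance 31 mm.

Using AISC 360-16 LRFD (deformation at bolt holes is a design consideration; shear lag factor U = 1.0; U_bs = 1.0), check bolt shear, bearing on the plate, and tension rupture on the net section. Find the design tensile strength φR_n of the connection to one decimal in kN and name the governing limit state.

Bolt shear: A_b = π(16)²/4 = 201.06 mm². φR_n = 0.75 × 372 × 201.06 × 4 × 1 = 224.4 kN.
Bearing (10 mm plate, F_u = 450 MPa): end bolts L_c = 31 − 18/2 = 22, R_n = min(1.2×22×10×450, 2.4×16×10×450) = 118.8 kN/bolt; interior L_c = 60 − 18 = 42, R_n = 172.8 kN/bolt. φR_n = 0.75 × (1×118.8 + 3×172.8) = 477.9 kN.
Tension rupture (net): A_n = (83 − 1×20)×10 = 630 mm² (U = 1.0, A_e = A_n). φR_n = 0.75 × 450 × 630 = 212.6 kN.
Governing: min(224.4, 477.9, 212.6) = 212.6 kN → net-section rupture.

212.6 kN (net-section rupture governs)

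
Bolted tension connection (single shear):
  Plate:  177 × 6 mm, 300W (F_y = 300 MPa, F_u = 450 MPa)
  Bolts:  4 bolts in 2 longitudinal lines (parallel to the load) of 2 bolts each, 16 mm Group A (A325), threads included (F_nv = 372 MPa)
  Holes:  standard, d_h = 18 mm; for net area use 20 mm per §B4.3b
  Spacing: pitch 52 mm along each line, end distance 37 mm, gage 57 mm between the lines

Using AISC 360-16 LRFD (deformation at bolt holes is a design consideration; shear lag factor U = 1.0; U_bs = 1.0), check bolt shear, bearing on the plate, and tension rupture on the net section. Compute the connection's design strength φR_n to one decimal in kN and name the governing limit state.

224.4 kN (bolt shear governs)

Bolt shear: A_b = π(16)²/4 = 201.06 mm². φR_n = 0.75 × 372 × 201.06 × 4 × 1 = 224.4 kN.
Bearing (6 mm plate, F_u = 450 MPa): end bolts L_c = 37 − 18/2 = 28, R_n = min(1.2×28×6×450, 2.4×16×6×450) = 90.72 kN/bolt; interior L_c = 52 − 18 = 34, R_n = 103.68 kN/bolt. φR_n = 0.75 × (2×90.72 + 2×103.68) = 291.6 kN.
Tension rupture (net): A_n = (177 − 2×20)×6 = 822 mm² (U = 1.0, A_e = A_n). φR_n = 0.75 × 450 × 822 = 277.4 kN.
Governing: min(224.4, 291.6, 277.4) = 224.4 kN → bolt shear.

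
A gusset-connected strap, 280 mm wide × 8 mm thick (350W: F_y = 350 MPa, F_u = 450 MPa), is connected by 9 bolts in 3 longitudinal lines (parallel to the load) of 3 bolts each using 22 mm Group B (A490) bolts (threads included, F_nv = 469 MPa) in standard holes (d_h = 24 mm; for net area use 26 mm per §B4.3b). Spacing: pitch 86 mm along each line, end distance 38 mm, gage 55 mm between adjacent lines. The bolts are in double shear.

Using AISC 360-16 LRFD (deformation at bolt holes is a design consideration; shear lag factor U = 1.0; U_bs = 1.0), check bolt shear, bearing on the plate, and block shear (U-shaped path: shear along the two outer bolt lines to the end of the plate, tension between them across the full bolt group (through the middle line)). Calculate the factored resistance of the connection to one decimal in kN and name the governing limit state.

Bolt shear: A_b = π(22)²/4 = 380.13 mm². φR_n = 0.75 × 469 × 380.13 × 9 × 2 = 2406.8 kN.
Bearing (8 mm plate, F_u = 450 MPa): end bolts L_c = 38 − 24/2 = 26, R_n = min(1.2×26×8×450, 2.4×22×8×450) = 112.32 kN/bolt; interior L_c = 86 − 24 = 62, R_n = 190.08 kN/bolt. φR_n = 0.75 × (3×112.32 + 6×190.08) = 1108.1 kN.
Block shear: shear path 2×[38+2×86] = 2×210 mm, A_gv = 3360, A_nv = 2×(210 − 2.5×26)×8 = 2320 mm²; tension across gage: (110 − 2×26)×8 = 464 mm². R_n = min(0.6×450×2320, 0.6×350×3360) + 1.0×450×464 = min(626.4, 705.6) + 208.8 = 835.2 kN. φR_n = 0.75 × 835.2 = 626.4 kN.
Governing: min(2406.8, 1108.1, 626.4) = 626.4 kN → block shear.

626.4 kN (block shear governs)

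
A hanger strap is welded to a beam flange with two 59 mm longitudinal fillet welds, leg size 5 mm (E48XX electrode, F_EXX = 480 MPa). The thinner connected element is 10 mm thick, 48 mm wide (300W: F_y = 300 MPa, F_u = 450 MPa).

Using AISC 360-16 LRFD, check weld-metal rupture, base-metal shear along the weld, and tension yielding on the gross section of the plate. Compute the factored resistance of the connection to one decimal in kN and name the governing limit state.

Weld metal: throat = 0.707×5 = 3.535 mm, L = 2×59 = 118 mm. φR_n = 0.75 × 0.6 × 480 × 3.535 × 118 = 90.1 kN.
Base metal shear (10 mm plate): yield φR_n = 1.0×0.6×300×10×118 = 212.4 kN; rupture φR_n = 0.75×0.6×450×10×118 = 239.0 kN; take 212.4 kN (yield).
Tension yield (gross): A_g = 48×10 = 480 mm². φR_n = 0.90 × 300 × 480 = 129.6 kN.
Governing: min(90.1, 212.4, 129.6) = 90.1 kN → weld metal.

90.1 kN (weld metal governs)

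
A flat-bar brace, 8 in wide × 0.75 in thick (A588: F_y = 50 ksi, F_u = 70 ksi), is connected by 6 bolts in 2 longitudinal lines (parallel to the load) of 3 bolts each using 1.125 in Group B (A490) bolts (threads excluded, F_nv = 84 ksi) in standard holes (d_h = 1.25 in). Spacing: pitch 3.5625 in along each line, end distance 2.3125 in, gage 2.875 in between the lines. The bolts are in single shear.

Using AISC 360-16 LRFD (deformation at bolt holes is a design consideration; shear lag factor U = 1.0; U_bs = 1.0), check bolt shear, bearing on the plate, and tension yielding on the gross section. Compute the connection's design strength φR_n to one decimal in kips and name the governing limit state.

Bolt shear: A_b = π(1.125)²/4 = 0.99402 in². φR_n = 0.75 × 84 × 0.99402 × 6 × 1 = 375.7 kips.
Bearing (0.75 in plate, F_u = 70 ksi): end bolts L_c = 2.3125 − 1.25/2 = 1.6875, R_n = min(1.2×1.6875×0.75×70, 2.4×1.125×0.75×70) = 106.31 kips/bolt; interior L_c = 3.5625 − 1.25 = 2.3125, R_n = 141.75 kips/bolt. φR_n = 0.75 × (2×106.31 + 4×141.75) = 584.7 kips.
Tension yield (gross): A_g = 8×0.75 = 6 in². φR_n = 0.90 × 50 × 6 = 270.0 kips.
Governing: min(375.7, 584.7, 270.0) = 270.0 kips → gross-section yield.

270.0 kips (gross-section yield governs)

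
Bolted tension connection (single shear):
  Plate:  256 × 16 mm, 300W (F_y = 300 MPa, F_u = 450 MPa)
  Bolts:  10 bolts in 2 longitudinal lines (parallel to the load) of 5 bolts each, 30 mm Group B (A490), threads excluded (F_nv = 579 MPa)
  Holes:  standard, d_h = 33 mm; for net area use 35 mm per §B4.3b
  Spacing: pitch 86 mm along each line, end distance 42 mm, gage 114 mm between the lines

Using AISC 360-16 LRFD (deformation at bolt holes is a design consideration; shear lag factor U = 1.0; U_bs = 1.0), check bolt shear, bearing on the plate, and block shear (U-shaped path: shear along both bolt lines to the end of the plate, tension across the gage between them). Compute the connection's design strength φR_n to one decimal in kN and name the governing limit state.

Bolt shear: A_b = π(30)²/4 = 706.86 mm². φR_n = 0.75 × 579 × 706.86 × 10 × 1 = 3069.5 kN.
Bearing (16 mm plate, F_u = 450 MPa): end bolts L_c = 42 − 33/2 = 25.5, R_n = min(1.2×25.5×16×450, 2.4×30×16×450) = 220.32 kN/bolt; interior L_c = 86 − 33 = 53, R_n = 457.92 kN/bolt. φR_n = 0.75 × (2×220.32 + 8×457.92) = 3078.0 kN.
Block shear: shear path 2×[42+4×86] = 2×386 mm, A_gv = 12352, A_nv = 2×(386 − 4.5×35)×16 = 7312 mm²; tension across gage: (114 − 1×35)×16 = 1264 mm². R_n = min(0.6×450×7312, 0.6×300×12352) + 1.0×450×1264 = min(1974.2, 2223.4) + 568.8 = 2543 kN. φR_n = 0.75 × 2543 = 1907.3 kN.
Governing: min(3069.5, 3078.0, 1907.3) = 1907.3 kN → block shear.

1907.3 kN (block shear governs)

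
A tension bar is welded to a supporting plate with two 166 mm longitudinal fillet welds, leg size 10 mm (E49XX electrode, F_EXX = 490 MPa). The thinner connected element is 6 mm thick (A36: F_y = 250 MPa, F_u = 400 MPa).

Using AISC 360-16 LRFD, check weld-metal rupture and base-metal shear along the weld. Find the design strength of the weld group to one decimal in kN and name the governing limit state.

298.8 kN (base-metal shear governs)

Weld metal: throat = 0.707×10 = 7.07 mm, L = 2×166 = 332 mm. φR_n = 0.75 × 0.6 × 490 × 7.07 × 332 = 517.6 kN.
Base metal shear (6 mm plate): yield φR_n = 1.0×0.6×250×6×332 = 298.8 kN; rupture φR_n = 0.75×0.6×400×6×332 = 358.6 kN; take 298.8 kN (yield).
Governing: min(517.6, 298.8) = 298.8 kN → base-metal shear.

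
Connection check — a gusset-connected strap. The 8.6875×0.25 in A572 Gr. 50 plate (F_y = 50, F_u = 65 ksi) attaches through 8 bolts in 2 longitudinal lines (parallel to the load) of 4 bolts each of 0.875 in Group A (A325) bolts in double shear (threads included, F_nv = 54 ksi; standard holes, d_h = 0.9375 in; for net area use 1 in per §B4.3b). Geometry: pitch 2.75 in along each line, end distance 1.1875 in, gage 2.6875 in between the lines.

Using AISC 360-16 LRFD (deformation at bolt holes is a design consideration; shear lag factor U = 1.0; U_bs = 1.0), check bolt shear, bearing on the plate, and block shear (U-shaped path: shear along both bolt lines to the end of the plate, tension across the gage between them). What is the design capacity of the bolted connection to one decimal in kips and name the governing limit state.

Bolt shear: A_b = π(0.875)²/4 = 0.60132 in². φR_n = 0.75 × 54 × 0.60132 × 8 × 2 = 389.7 kips.
Bearing (0.25 in plate, F_u = 65 ksi): end bolts L_c = 1.1875 − 0.9375/2 = 0.71875, R_n = min(1.2×0.71875×0.25×65, 2.4×0.875×0.25×65) = 14.016 kips/bolt; interior L_c = 2.75 − 0.9375 = 1.8125, R_n = 34.125 kips/bolt. φR_n = 0.75 × (2×14.016 + 6×34.125) = 174.6 kips.
Block shear: shear path 2×[1.1875+3×2.75] = 2×9.4375 in, A_gv = 4.7188, A_nv = 2×(9.4375 − 3.5×1)×0.25 = 2.9688 in²; tension across gage: (2.6875 − 1×1)×0.25 = 0.42188 in². R_n = min(0.6×65×2.9688, 0.6×50×4.7188) + 1.0×65×0.42188 = min(115.78, 141.56) + 27.422 = 143.2 kips. φR_n = 0.75 × 143.2 = 107.4 kips.
Governing: min(389.7, 174.6, 107.4) = 107.4 kips → block shear.

107.4 kips (block shear governs)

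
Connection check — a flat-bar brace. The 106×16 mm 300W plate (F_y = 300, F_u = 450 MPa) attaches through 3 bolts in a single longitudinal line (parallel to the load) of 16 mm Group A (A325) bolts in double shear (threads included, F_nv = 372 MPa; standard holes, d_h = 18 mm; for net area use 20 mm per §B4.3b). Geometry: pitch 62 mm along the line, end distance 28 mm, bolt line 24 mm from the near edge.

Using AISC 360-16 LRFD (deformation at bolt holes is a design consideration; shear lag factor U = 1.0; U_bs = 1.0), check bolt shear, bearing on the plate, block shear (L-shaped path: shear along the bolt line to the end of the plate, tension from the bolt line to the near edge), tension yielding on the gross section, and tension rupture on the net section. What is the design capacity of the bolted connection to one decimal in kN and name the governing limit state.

Bolt shear: A_b = π(16)²/4 = 201.06 mm². φR_n = 0.75 × 372 × 201.06 × 3 × 2 = 336.6 kN.
Bearing (16 mm plate, F_u = 450 MPa): end bolts L_c = 28 − 18/2 = 19, R_n = min(1.2×19×16×450, 2.4×16×16×450) = 164.16 kN/bolt; interior L_c = 62 − 18 = 44, R_n = 276.48 kN/bolt. φR_n = 0.75 × (1×164.16 + 2×276.48) = 537.8 kN.
Block shear: shear path 1×[28+2×62] = 1×152 mm, A_gv = 2432, A_nv = 1×(152 − 2.5×20)×16 = 1632 mm²; tension to near edge: (24 − 0.5×20)×16 = 224 mm². R_n = min(0.6×450×1632, 0.6×300×2432) + 1.0×450×224 = min(440.64, 437.76) + 100.8 = 538.56 kN. φR_n = 0.75 × 538.56 = 403.9 kN.
Tension yield (gross): A_g = 106×16 = 1696 mm². φR_n = 0.90 × 300 × 1696 = 457.9 kN.
Tension rupture (net): A_n = (106 − 1×20)×16 = 1376 mm² (U = 1.0, A_e = A_n). φR_n = 0.75 × 450 × 1376 = 464.4 kN.
Governing: min(336.6, 537.8, 403.9, 457.9, 464.4) = 336.6 kN → bolt shear.

336.6 kN (bolt shear governs)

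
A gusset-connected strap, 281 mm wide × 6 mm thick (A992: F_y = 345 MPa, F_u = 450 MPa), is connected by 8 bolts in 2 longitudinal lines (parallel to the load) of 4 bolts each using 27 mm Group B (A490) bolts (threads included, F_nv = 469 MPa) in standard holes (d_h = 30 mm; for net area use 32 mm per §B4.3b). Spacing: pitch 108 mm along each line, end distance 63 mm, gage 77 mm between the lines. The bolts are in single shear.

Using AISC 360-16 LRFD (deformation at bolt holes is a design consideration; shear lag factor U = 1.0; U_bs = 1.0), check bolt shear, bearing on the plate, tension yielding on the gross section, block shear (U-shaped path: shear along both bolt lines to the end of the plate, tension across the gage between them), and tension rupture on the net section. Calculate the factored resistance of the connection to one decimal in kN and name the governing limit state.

Bolt shear: A_b = π(27)²/4 = 572.56 mm². φR_n = 0.75 × 469 × 572.56 × 8 × 1 = 1611.2 kN.
Bearing (6 mm plate, F_u = 450 MPa): end bolts L_c = 63 − 30/2 = 48, R_n = min(1.2×48×6×450, 2.4×27×6×450) = 155.52 kN/bolt; interior L_c = 108 − 30 = 78, R_n = 174.96 kN/bolt. φR_n = 0.75 × (2×155.52 + 6×174.96) = 1020.6 kN.
Tension yield (gross): A_g = 281×6 = 1686 mm². φR_n = 0.90 × 345 × 1686 = 523.5 kN.
Block shear: shear path 2×[63+3×108] = 2×387 mm, A_gv = 4644, A_nv = 2×(387 − 3.5×32)×6 = 3300 mm²; tension across gage: (77 − 1×32)×6 = 270 mm². R_n = min(0.6×450×3300, 0.6×345×4644) + 1.0×450×270 = min(891, 961.31) + 121.5 = 1012.5 kN. φR_n = 0.75 × 1012.5 = 759.4 kN.
Tension rupture (net): A_n = (281 − 2×32)×6 = 1302 mm² (U = 1.0, A_e = A_n). φR_n = 0.75 × 450 × 1302 = 439.4 kN.
Governing: min(1611.2, 1020.6, 523.5, 759.4, 439.4) = 439.4 kN → net-section rupture.

439.4 kN (net-section rupture governs)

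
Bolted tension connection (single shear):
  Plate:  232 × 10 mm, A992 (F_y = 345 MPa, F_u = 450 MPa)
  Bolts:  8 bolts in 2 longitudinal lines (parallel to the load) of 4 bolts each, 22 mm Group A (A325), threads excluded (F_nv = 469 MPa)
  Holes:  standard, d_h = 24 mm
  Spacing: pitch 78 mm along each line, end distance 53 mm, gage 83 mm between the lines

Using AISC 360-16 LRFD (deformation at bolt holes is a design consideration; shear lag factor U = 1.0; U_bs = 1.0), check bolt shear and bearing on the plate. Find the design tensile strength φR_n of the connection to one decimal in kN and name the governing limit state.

1069.7 kN (bolt shear governs)

Bolt shear: A_b = π(22)²/4 = 380.13 mm². φR_n = 0.75 × 469 × 380.13 × 8 × 1 = 1069.7 kN.
Bearing (10 mm plate, F_u = 450 MPa): end bolts L_c = 53 − 24/2 = 41, R_n = min(1.2×41×10×450, 2.4×22×10×450) = 221.4 kN/bolt; interior L_c = 78 − 24 = 54, R_n = 237.6 kN/bolt. φR_n = 0.75 × (2×221.4 + 6×237.6) = 1401.3 kN.
Governing: min(1069.7, 1401.3) = 1069.7 kN → bolt shear.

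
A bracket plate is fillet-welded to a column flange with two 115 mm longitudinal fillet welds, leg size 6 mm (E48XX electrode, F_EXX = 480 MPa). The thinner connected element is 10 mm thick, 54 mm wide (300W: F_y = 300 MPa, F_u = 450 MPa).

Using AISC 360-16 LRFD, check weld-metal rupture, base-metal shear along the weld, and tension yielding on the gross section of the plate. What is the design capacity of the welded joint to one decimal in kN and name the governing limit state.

Weld metal: throat = 0.707×6 = 4.242 mm, L = 2×115 = 230 mm. φR_n = 0.75 × 0.6 × 480 × 4.242 × 230 = 210.7 kN.
Base metal shear (10 mm plate): yield φR_n = 1.0×0.6×300×10×230 = 414.0 kN; rupture φR_n = 0.75×0.6×450×10×230 = 465.8 kN; take 414.0 kN (yield).
Tension yield (gross): A_g = 54×10 = 540 mm². φR_n = 0.90 × 300 × 540 = 145.8 kN.
Governing: min(210.7, 414.0, 145.8) = 145.8 kN → gross-section yield.

145.8 kN (gross-section yield governs)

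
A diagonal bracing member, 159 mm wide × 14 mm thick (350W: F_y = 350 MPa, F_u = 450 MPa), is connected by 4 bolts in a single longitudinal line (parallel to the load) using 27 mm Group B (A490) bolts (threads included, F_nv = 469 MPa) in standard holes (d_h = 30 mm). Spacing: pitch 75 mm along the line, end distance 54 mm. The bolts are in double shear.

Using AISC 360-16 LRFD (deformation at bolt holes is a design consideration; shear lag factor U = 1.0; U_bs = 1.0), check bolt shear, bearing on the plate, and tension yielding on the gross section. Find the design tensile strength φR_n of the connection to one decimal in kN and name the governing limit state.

701.2 kN (gross-section yield governs)

Bolt shear: A_b = π(27)²/4 = 572.56 mm². φR_n = 0.75 × 469 × 572.56 × 4 × 2 = 1611.2 kN.
Bearing (14 mm plate, F_u = 450 MPa): end bolts L_c = 54 − 30/2 = 39, R_n = min(1.2×39×14×450, 2.4×27×14×450) = 294.84 kN/bolt; interior L_c = 75 − 30 = 45, R_n = 340.2 kN/bolt. φR_n = 0.75 × (1×294.84 + 3×340.2) = 986.6 kN.
Tension yield (gross): A_g = 159×14 = 2226 mm². φR_n = 0.90 × 350 × 2226 = 701.2 kN.
Governing: min(1611.2, 986.6, 701.2) = 701.2 kN → gross-section yield.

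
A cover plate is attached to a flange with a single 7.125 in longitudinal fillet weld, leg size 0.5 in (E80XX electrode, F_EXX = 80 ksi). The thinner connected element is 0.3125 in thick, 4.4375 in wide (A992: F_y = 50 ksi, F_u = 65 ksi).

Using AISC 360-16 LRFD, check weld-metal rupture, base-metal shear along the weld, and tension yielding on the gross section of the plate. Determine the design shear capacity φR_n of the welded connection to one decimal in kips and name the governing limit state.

Weld metal: throat = 0.707×0.5 = 0.3535 in, L = 7.125 in. φR_n = 0.75 × 0.6 × 80 × 0.3535 × 7.125 = 90.7 kips.
Base metal shear (0.3125 in plate): yield φR_n = 1.0×0.6×50×0.3125×7.125 = 66.8 kips; rupture φR_n = 0.75×0.6×65×0.3125×7.125 = 65.1 kips; take 65.1 kips (rupture).
Tension yield (gross): A_g = 4.4375×0.3125 = 1.3867 in². φR_n = 0.90 × 50 × 1.3867 = 62.4 kips.
Governing: min(90.7, 65.1, 62.4) = 62.4 kips → gross-section yield.

62.4 kips (gross-section yield governs)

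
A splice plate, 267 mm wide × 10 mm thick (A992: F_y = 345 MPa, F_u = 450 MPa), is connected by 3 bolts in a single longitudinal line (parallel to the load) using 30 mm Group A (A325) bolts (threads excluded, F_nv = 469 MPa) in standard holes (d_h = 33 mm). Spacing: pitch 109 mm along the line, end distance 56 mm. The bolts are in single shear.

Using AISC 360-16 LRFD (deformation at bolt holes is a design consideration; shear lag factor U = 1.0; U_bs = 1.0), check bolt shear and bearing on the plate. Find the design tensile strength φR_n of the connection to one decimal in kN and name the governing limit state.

Bolt shear: A_b = π(30)²/4 = 706.86 mm². φR_n = 0.75 × 469 × 706.86 × 3 × 1 = 745.9 kN.
Bearing (10 mm plate, F_u = 450 MPa): end bolts L_c = 56 − 33/2 = 39.5, R_n = min(1.2×39.5×10×450, 2.4×30×10×450) = 213.3 kN/bolt; interior L_c = 109 − 33 = 76, R_n = 324 kN/bolt. φR_n = 0.75 × (1×213.3 + 2×324) = 646.0 kN.
Governing: min(745.9, 646.0) = 646.0 kN → bearing.

646.0 kN (bearing governs)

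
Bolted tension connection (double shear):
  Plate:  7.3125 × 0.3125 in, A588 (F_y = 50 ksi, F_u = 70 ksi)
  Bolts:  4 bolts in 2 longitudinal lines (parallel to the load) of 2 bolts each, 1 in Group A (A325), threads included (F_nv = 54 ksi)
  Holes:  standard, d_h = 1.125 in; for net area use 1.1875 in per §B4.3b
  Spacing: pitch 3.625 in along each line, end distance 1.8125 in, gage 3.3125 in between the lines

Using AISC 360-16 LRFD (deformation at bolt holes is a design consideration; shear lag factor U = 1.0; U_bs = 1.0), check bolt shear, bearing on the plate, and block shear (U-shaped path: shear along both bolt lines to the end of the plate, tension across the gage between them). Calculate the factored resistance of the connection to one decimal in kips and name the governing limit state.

106.8 kips (block shear governs)

Bolt shear: A_b = π(1)²/4 = 0.7854 in². φR_n = 0.75 × 54 × 0.7854 × 4 × 2 = 254.5 kips.
Bearing (0.3125 in plate, F_u = 70 ksi): end bolts L_c = 1.8125 − 1.125/2 = 1.25, R_n = min(1.2×1.25×0.3125×70, 2.4×1×0.3125×70) = 32.813 kips/bolt; interior L_c = 3.625 − 1.125 = 2.5, R_n = 52.5 kips/bolt. φR_n = 0.75 × (2×32.813 + 2×52.5) = 128.0 kips.
Block shear: shear path 2×[1.8125+1×3.625] = 2×5.4375 in, A_gv = 3.3984, A_nv = 2×(5.4375 − 1.5×1.1875)×0.3125 = 2.2852 in²; tension across gage: (3.3125 − 1×1.1875)×0.3125 = 0.66406 in². R_n = min(0.6×70×2.2852, 0.6×50×3.3984) + 1.0×70×0.66406 = min(95.978, 101.95) + 46.484 = 142.46 kips. φR_n = 0.75 × 142.46 = 106.8 kips.
Governing: min(254.5, 128.0, 106.8) = 106.8 kips → block shear.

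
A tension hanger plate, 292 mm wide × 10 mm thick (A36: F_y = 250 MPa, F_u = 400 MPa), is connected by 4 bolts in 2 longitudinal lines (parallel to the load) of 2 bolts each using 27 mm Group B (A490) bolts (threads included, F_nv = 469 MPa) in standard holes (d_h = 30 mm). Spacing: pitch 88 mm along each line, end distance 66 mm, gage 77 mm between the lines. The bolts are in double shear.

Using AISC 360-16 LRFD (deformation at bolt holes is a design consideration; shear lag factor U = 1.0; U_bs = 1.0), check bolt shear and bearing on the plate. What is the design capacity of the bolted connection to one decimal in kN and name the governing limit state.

756.0 kN (bearing governs)

Bolt shear: A_b = π(27)²/4 = 572.56 mm². φR_n = 0.75 × 469 × 572.56 × 4 × 2 = 1611.2 kN.
Bearing (10 mm plate, F_u = 400 MPa): end bolts L_c = 66 − 30/2 = 51, R_n = min(1.2×51×10×400, 2.4×27×10×400) = 244.8 kN/bolt; interior L_c = 88 − 30 = 58, R_n = 259.2 kN/bolt. φR_n = 0.75 × (2×244.8 + 2×259.2) = 756.0 kN.
Governing: min(1611.2, 756.0) = 756.0 kN → bearing.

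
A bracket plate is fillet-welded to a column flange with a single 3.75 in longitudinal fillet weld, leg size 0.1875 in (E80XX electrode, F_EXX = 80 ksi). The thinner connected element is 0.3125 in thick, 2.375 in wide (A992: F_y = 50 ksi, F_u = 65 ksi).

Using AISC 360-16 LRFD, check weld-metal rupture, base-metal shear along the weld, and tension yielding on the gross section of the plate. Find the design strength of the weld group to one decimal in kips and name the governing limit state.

17.9 kips (weld metal governs)

Weld metal: throat = 0.707×0.1875 = 0.13256 in, L = 3.75 in. φR_n = 0.75 × 0.6 × 80 × 0.13256 × 3.75 = 17.9 kips.
Base metal shear (0.3125 in plate): yield φR_n = 1.0×0.6×50×0.3125×3.75 = 35.2 kips; rupture φR_n = 0.75×0.6×65×0.3125×3.75 = 34.3 kips; take 34.3 kips (rupture).
Tension yield (gross): A_g = 2.375×0.3125 = 0.74219 in². φR_n = 0.90 × 50 × 0.74219 = 33.4 kips.
Governing: min(17.9, 34.3, 33.4) = 17.9 kips → weld metal.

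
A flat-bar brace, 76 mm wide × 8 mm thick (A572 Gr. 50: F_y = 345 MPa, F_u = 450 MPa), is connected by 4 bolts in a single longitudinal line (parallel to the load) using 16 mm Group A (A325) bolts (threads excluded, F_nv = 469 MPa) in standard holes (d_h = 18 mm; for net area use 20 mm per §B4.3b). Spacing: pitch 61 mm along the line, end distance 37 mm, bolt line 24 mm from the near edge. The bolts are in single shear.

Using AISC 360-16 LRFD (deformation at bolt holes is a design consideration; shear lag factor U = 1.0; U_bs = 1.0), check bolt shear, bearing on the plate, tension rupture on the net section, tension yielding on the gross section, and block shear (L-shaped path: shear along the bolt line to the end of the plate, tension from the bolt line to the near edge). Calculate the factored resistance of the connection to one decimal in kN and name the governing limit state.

151.2 kN (net-section rupture governs)

Bolt shear: A_b = π(16)²/4 = 201.06 mm². φR_n = 0.75 × 469 × 201.06 × 4 × 1 = 282.9 kN.
Bearing (8 mm plate, F_u = 450 MPa): end bolts L_c = 37 − 18/2 = 28, R_n = min(1.2×28×8×450, 2.4×16×8×450) = 120.96 kN/bolt; interior L_c = 61 − 18 = 43, R_n = 138.24 kN/bolt. φR_n = 0.75 × (1×120.96 + 3×138.24) = 401.8 kN.
Tension rupture (net): A_n = (76 − 1×20)×8 = 448 mm² (U = 1.0, A_e = A_n). φR_n = 0.75 × 450 × 448 = 151.2 kN.
Tension yield (gross): A_g = 76×8 = 608 mm². φR_n = 0.90 × 345 × 608 = 188.8 kN.
Block shear: shear path 1×[37+3×61] = 1×220 mm, A_gv = 1760, A_nv = 1×(220 − 3.5×20)×8 = 1200 mm²; tension to near edge: (24 − 0.5×20)×8 = 112 mm². R_n = min(0.6×450×1200, 0.6×345×1760) + 1.0×450×112 = min(324, 364.32) + 50.4 = 374.4 kN. φR_n = 0.75 × 374.4 = 280.8 kN.
Governing: min(282.9, 401.8, 151.2, 188.8, 280.8) = 151.2 kN → net-section rupture.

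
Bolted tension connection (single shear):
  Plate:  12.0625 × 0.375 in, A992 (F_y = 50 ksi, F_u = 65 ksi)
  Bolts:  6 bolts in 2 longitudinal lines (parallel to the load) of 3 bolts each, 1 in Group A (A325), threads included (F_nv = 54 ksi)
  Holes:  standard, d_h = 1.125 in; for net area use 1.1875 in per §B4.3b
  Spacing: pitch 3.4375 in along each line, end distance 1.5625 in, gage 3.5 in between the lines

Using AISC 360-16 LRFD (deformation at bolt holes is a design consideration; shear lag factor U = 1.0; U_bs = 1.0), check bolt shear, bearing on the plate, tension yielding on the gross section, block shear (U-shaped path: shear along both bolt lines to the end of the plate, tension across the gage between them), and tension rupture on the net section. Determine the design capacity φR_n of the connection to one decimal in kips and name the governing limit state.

Bolt shear: A_b = π(1)²/4 = 0.7854 in². φR_n = 0.75 × 54 × 0.7854 × 6 × 1 = 190.9 kips.
Bearing (0.375 in plate, F_u = 65 ksi): end bolts L_c = 1.5625 − 1.125/2 = 1, R_n = min(1.2×1×0.375×65, 2.4×1×0.375×65) = 29.25 kips/bolt; interior L_c = 3.4375 − 1.125 = 2.3125, R_n = 58.5 kips/bolt. φR_n = 0.75 × (2×29.25 + 4×58.5) = 219.4 kips.
Tension yield (gross): A_g = 12.0625×0.375 = 4.5234 in². φR_n = 0.90 × 50 × 4.5234 = 203.6 kips.
Block shear: shear path 2×[1.5625+2×3.4375] = 2×8.4375 in, A_gv = 6.3281, A_nv = 2×(8.4375 − 2.5×1.1875)×0.375 = 4.1016 in²; tension across gage: (3.5 − 1×1.1875)×0.375 = 0.86719 in². R_n = min(0.6×65×4.1016, 0.6×50×6.3281) + 1.0×65×0.86719 = min(159.96, 189.84) + 56.367 = 216.33 kips. φR_n = 0.75 × 216.33 = 162.2 kips.
Tension rupture (net): A_n = (12.0625 − 2×1.1875)×0.375 = 3.6328 in² (U = 1.0, A_e = A_n). φR_n = 0.75 × 65 × 3.6328 = 177.1 kips.
Governing: min(190.9, 219.4, 203.6, 162.2, 177.1) = 162.2 kips → block shear.

162.2 kips (block shear governs)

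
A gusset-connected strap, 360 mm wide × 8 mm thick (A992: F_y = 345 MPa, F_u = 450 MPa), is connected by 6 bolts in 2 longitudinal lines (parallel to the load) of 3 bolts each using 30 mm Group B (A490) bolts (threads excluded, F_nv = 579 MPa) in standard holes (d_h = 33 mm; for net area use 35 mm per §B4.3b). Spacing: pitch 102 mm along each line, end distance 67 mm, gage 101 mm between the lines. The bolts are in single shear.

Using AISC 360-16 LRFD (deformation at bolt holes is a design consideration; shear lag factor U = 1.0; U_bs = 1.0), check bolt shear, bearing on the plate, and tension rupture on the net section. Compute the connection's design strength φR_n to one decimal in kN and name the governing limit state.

Bolt shear: A_b = π(30)²/4 = 706.86 mm². φR_n = 0.75 × 579 × 706.86 × 6 × 1 = 1841.7 kN.
Bearing (8 mm plate, F_u = 450 MPa): end bolts L_c = 67 − 33/2 = 50.5, R_n = min(1.2×50.5×8×450, 2.4×30×8×450) = 218.16 kN/bolt; interior L_c = 102 − 33 = 69, R_n = 259.2 kN/bolt. φR_n = 0.75 × (2×218.16 + 4×259.2) = 1104.8 kN.
Tension rupture (net): A_n = (360 − 2×35)×8 = 2320 mm² (U = 1.0, A_e = A_n). φR_n = 0.75 × 450 × 2320 = 783.0 kN.
Governing: min(1841.7, 1104.8, 783.0) = 783.0 kN → net-section rupture.

783.0 kN (net-section rupture governs)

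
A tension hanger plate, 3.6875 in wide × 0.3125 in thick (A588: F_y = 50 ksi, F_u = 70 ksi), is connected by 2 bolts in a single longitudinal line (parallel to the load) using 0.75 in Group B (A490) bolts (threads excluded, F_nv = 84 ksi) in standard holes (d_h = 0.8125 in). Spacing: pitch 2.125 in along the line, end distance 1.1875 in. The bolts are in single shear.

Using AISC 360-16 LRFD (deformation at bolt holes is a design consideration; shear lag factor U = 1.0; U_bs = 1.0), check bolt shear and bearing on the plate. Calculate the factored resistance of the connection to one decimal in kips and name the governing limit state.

41.2 kips (bearing governs)

Bolt shear: A_b = π(0.75)²/4 = 0.44179 in². φR_n = 0.75 × 84 × 0.44179 × 2 × 1 = 55.7 kips.
Bearing (0.3125 in plate, F_u = 70 ksi): end bolts L_c = 1.1875 − 0.8125/2 = 0.78125, R_n = min(1.2×0.78125×0.3125×70, 2.4×0.75×0.3125×70) = 20.508 kips/bolt; interior L_c = 2.125 − 0.8125 = 1.3125, R_n = 34.453 kips/bolt. φR_n = 0.75 × (1×20.508 + 1×34.453) = 41.2 kips.
Governing: min(55.7, 41.2) = 41.2 kips → bearing.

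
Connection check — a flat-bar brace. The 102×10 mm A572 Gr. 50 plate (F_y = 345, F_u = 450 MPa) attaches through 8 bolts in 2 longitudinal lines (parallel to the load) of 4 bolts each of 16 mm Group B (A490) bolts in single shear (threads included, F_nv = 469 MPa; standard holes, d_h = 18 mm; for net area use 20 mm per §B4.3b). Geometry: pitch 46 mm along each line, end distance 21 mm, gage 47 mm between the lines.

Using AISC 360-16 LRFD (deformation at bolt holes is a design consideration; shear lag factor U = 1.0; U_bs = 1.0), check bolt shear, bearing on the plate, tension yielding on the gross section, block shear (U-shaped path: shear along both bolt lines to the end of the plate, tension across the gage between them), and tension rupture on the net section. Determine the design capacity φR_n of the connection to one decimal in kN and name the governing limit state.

Bolt shear: A_b = π(16)²/4 = 201.06 mm². φR_n = 0.75 × 469 × 201.06 × 8 × 1 = 565.8 kN.
Bearing (10 mm plate, F_u = 450 MPa): end bolts L_c = 21 − 18/2 = 12, R_n = min(1.2×12×10×450, 2.4×16×10×450) = 64.8 kN/bolt; interior L_c = 46 − 18 = 28, R_n = 151.2 kN/bolt. φR_n = 0.75 × (2×64.8 + 6×151.2) = 777.6 kN.
Tension yield (gross): A_g = 102×10 = 1020 mm². φR_n = 0.90 × 345 × 1020 = 316.7 kN.
Block shear: shear path 2×[21+3×46] = 2×159 mm, A_gv = 3180, A_nv = 2×(159 − 3.5×20)×10 = 1780 mm²; tension across gage: (47 − 1×20)×10 = 270 mm². R_n = min(0.6×450×1780, 0.6×345×3180) + 1.0×450×270 = min(480.6, 658.26) + 121.5 = 602.1 kN. φR_n = 0.75 × 602.1 = 451.6 kN.
Tension rupture (net): A_n = (102 − 2×20)×10 = 620 mm² (U = 1.0, A_e = A_n). φR_n = 0.75 × 450 × 620 = 209.3 kN.
Governing: min(565.8, 777.6, 316.7, 451.6, 209.3) = 209.3 kN → net-section rupture.

209.3 kN (net-section rupture governs)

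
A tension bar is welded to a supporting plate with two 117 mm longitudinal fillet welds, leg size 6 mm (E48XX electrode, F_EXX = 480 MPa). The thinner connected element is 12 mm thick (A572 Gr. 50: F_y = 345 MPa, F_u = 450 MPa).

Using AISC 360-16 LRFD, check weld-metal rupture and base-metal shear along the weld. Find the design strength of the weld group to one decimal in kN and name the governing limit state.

214.4 kN (weld metal governs)

Weld metal: throat = 0.707×6 = 4.242 mm, L = 2×117 = 234 mm. φR_n = 0.75 × 0.6 × 480 × 4.242 × 234 = 214.4 kN.
Base metal shear (12 mm plate): yield φR_n = 1.0×0.6×345×12×234 = 581.3 kN; rupture φR_n = 0.75×0.6×450×12×234 = 568.6 kN; take 568.6 kN (rupture).
Governing: min(214.4, 568.6) = 214.4 kN → weld metal.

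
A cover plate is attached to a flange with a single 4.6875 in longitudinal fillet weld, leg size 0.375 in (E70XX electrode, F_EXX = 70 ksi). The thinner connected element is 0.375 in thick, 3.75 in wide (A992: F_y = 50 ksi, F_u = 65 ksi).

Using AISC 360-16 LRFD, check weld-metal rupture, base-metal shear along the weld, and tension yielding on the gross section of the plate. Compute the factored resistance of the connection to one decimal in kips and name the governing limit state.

Weld metal: throat = 0.707×0.375 = 0.26513 in, L = 4.6875 in. φR_n = 0.75 × 0.6 × 70 × 0.26513 × 4.6875 = 39.1 kips.
Base metal shear (0.375 in plate): yield φR_n = 1.0×0.6×50×0.375×4.6875 = 52.7 kips; rupture φR_n = 0.75×0.6×65×0.375×4.6875 = 51.4 kips; take 51.4 kips (rupture).
Tension yield (gross): A_g = 3.75×0.375 = 1.4063 in². φR_n = 0.90 × 50 × 1.4063 = 63.3 kips.
Governing: min(39.1, 51.4, 63.3) = 39.1 kips → weld metal.

39.1 kips (weld metal governs)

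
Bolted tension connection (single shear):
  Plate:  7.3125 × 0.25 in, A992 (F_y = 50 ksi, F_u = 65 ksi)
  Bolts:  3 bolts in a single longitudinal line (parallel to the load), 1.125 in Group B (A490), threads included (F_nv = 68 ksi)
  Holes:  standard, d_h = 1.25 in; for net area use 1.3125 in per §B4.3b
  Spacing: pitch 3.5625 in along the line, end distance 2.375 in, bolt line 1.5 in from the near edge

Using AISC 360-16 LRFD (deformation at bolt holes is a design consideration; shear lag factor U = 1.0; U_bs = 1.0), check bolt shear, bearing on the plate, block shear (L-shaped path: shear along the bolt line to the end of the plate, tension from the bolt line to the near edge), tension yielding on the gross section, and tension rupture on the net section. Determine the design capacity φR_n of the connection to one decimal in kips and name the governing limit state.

Bolt shear: A_b = π(1.125)²/4 = 0.99402 in². φR_n = 0.75 × 68 × 0.99402 × 3 × 1 = 152.1 kips.
Bearing (0.25 in plate, F_u = 65 ksi): end bolts L_c = 2.375 − 1.25/2 = 1.75, R_n = min(1.2×1.75×0.25×65, 2.4×1.125×0.25×65) = 34.125 kips/bolt; interior L_c = 3.5625 − 1.25 = 2.3125, R_n = 43.875 kips/bolt. φR_n = 0.75 × (1×34.125 + 2×43.875) = 91.4 kips.
Block shear: shear path 1×[2.375+2×3.5625] = 1×9.5 in, A_gv = 2.375, A_nv = 1×(9.5 − 2.5×1.3125)×0.25 = 1.5547 in²; tension to near edge: (1.5 − 0.5×1.3125)×0.25 = 0.21094 in². R_n = min(0.6×65×1.5547, 0.6×50×2.375) + 1.0×65×0.21094 = min(60.633, 71.25) + 13.711 = 74.344 kips. φR_n = 0.75 × 74.344 = 55.8 kips.
Tension yield (gross): A_g = 7.3125×0.25 = 1.8281 in². φR_n = 0.90 × 50 × 1.8281 = 82.3 kips.
Tension rupture (net): A_n = (7.3125 − 1×1.3125)×0.25 = 1.5 in² (U = 1.0, A_e = A_n). φR_n = 0.75 × 65 × 1.5 = 73.1 kips.
Governing: min(152.1, 91.4, 55.8, 82.3, 73.1) = 55.8 kips → block shear.

55.8 kips (block shear governs)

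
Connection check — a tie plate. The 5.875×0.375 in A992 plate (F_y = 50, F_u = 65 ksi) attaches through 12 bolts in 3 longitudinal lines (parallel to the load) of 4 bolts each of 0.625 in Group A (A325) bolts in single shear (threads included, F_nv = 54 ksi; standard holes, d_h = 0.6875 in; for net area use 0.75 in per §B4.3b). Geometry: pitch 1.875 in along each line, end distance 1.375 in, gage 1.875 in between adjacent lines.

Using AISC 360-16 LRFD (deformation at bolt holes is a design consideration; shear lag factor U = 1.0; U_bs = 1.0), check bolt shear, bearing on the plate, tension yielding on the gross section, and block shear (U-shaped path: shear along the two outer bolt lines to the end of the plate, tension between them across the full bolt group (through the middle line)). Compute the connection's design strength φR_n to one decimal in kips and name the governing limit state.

99.1 kips (gross-section yield governs)

Bolt shear: A_b = π(0.625)²/4 = 0.3068 in². φR_n = 0.75 × 54 × 0.3068 × 12 × 1 = 149.1 kips.
Bearing (0.375 in plate, F_u = 65 ksi): end bolts L_c = 1.375 − 0.6875/2 = 1.03125, R_n = min(1.2×1.03125×0.375×65, 2.4×0.625×0.375×65) = 30.164 kips/bolt; interior L_c = 1.875 − 0.6875 = 1.1875, R_n = 34.734 kips/bolt. φR_n = 0.75 × (3×30.164 + 9×34.734) = 302.3 kips.
Tension yield (gross): A_g = 5.875×0.375 = 2.2031 in². φR_n = 0.90 × 50 × 2.2031 = 99.1 kips.
Block shear: shear path 2×[1.375+3×1.875] = 2×7 in, A_gv = 5.25, A_nv = 2×(7 − 3.5×0.75)×0.375 = 3.2813 in²; tension across gage: (3.75 − 2×0.75)×0.375 = 0.84375 in². R_n = min(0.6×65×3.2813, 0.6×50×5.25) + 1.0×65×0.84375 = min(127.97, 157.5) + 54.844 = 182.81 kips. φR_n = 0.75 × 182.81 = 137.1 kips.
Governing: min(149.1, 302.3, 99.1, 137.1) = 99.1 kips → gross-section yield.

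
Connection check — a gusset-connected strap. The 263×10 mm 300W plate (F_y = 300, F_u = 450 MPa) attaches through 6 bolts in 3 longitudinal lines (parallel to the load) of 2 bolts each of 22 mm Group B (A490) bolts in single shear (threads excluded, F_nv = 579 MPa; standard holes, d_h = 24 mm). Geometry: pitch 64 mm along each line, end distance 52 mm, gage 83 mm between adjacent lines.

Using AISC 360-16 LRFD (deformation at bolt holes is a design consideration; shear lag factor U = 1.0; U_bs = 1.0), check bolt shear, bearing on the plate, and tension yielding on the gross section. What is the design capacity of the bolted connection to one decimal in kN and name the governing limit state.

Bolt shear: A_b = π(22)²/4 = 380.13 mm². φR_n = 0.75 × 579 × 380.13 × 6 × 1 = 990.4 kN.
Bearing (10 mm plate, F_u = 450 MPa): end bolts L_c = 52 − 24/2 = 40, R_n = min(1.2×40×10×450, 2.4×22×10×450) = 216 kN/bolt; interior L_c = 64 − 24 = 40, R_n = 216 kN/bolt. φR_n = 0.75 × (3×216 + 3×216) = 972.0 kN.
Tension yield (gross): A_g = 263×10 = 2630 mm². φR_n = 0.90 × 300 × 2630 = 710.1 kN.
Governing: min(990.4, 972.0, 710.1) = 710.1 kN → gross-section yield.

710.1 kN (gross-section yield governs)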